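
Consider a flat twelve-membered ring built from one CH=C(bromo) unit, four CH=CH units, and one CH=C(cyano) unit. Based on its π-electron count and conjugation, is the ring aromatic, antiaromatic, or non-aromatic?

Antiaromatic

All ring atoms are sp² and supply a p orbital to the ring (each doubly-bonded ring atom is sp² with one p-orbital electron); the conjugation is uninterrupted.
Adding the contributions, 6 × 2 = 12 from the 6 double-bond units.
12 is a 4n count (n = 3), so the planar conjugated ring is antiaromatic.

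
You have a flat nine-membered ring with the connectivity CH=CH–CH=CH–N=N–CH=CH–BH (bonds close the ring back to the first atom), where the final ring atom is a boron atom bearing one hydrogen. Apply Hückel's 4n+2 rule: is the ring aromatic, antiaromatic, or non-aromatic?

Every ring atom contributes a p orbital perpendicular to the ring (the double-bond atoms are sp², each contributing one p electron; each sp² =N– keeps its lone pair in-plane and puts one electron into the π system; the boron has an empty p orbital), so the π system is cyclic and fully conjugated.
π-electron count: 4 × 2 = 8 from the double-bond units + 0 from the BH atom = 8.
8 = 4(2); a planar, fully conjugated 4n system is antiaromatic.

Antiaromatic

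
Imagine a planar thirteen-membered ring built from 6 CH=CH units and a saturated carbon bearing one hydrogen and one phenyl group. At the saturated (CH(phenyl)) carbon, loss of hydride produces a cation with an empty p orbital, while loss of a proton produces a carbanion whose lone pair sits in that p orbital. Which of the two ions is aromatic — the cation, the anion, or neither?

Both ions have a continuous loop of p orbitals — each ring atom is sp².
Cation: 6 × 2 + 0 = 12 π electrons → 4(3), antiaromatic.
Anion: 6 × 2 + 2 = 14 π electrons → 4(3)+2, aromatic.

The anion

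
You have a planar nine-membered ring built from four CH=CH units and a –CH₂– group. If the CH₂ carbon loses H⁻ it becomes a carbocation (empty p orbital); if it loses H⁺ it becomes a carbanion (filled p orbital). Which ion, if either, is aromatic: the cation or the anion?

The anion

In either ion the ring is fully conjugated: every atom, including the new sp² carbon, supplies a p orbital.
Cation: 4 × 2 + 0 = 8 π electrons → 4(2), antiaromatic.
Anion: 4 × 2 + 2 = 10 π electrons → 4(2)+2, aromatic.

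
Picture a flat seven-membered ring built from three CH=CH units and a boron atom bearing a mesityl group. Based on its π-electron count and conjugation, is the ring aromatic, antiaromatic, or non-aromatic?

Aromatic

The p orbitals form a continuous loop: every atom in a ring double bond is sp² and brings one electron to the p orbital; the boron has an empty p orbital. The ring is fully conjugated.
Tallying contributions gives 3 × 2 = 6 from the double-bond units + 0 from the B(mesityl) atom = 6.
Since 6 = 4·1 + 2, the ring meets the 4n+2 criterion.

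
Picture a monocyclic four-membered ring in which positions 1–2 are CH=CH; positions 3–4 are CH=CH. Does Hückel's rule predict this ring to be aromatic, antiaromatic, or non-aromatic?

Every ring atom contributes a p orbital perpendicular to the ring (every atom in a ring double bond is sp² and brings one electron to the p orbital), so the π system is cyclic and fully conjugated.
π-electron count: 2 × 2 = 4 from the 2 double-bond units.
4 = 4(1); a planar, fully conjugated 4n system is antiaromatic.

Antiaromatic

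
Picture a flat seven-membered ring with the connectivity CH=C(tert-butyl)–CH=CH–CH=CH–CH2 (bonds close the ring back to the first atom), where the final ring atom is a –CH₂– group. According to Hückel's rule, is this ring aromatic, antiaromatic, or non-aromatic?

At the CH2 position, the tetrahedral CH₂ carbon is sp³ and has no p orbital in the ring π system; the ring's p-orbital overlap is broken there.
Hückel's rule only applies to fully conjugated rings, so this one is simply non-aromatic.

Non-aromatic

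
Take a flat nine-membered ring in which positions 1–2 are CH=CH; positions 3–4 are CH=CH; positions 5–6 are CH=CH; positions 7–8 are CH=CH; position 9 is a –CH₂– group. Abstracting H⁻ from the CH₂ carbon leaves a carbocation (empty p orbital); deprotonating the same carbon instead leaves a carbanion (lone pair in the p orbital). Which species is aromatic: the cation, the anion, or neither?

In either ion the ring is fully conjugated: every atom, including the new sp² carbon, supplies a p orbital.
Cation: 4 × 2 + 0 = 8 π electrons → 4(2), antiaromatic.
Anion: 4 × 2 + 2 = 10 π electrons → 4(2)+2, aromatic.

The anion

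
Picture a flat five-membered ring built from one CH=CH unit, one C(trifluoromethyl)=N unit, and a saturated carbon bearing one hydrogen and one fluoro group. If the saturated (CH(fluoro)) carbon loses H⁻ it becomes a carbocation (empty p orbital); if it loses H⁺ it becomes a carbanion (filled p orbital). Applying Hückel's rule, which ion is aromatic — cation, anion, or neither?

In either ion the ring is fully conjugated: every atom, including the new sp² carbon, supplies a p orbital.
Cation: 2 × 2 + 0 = 4 π electrons → 4(1), antiaromatic.
Anion: 2 × 2 + 2 = 6 π electrons → 4(1)+2, aromatic.

The anion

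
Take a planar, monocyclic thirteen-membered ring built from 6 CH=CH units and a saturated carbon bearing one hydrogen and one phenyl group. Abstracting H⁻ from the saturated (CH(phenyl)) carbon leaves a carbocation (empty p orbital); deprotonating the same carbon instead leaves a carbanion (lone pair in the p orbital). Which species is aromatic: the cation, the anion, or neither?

In either ion the ring is fully conjugated: every atom, including the new sp² carbon, supplies a p orbital.
Cation: 6 × 2 + 0 = 12 π electrons → 4(3), antiaromatic.
Anion: 6 × 2 + 2 = 14 π electrons → 4(3)+2, aromatic.

The anion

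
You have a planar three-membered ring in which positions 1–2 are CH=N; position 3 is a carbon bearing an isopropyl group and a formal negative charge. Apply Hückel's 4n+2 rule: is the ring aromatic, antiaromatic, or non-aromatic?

Antiaromatic

All ring atoms are sp² and supply a p orbital to the ring (the double-bond atoms are sp², each contributing one p electron; each sp² =N– keeps its lone pair in-plane and puts one electron into the π system; the carbanion's lone pair occupies the p orbital); the conjugation is uninterrupted.
Tallying contributions gives 1 × 2 = 2 from the double-bond unit + 2 from the C(isopropyl)(-) atom = 4.
A 4n π count (4, n = 1) in a planar conjugated ring means antiaromatic.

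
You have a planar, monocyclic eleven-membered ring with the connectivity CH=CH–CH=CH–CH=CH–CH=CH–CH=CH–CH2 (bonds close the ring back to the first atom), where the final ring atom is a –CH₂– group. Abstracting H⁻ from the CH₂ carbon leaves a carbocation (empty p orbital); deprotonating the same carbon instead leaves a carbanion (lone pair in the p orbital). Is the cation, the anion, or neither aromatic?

The cation

Once that carbon is sp², every ring atom has a p orbital and both ions are fully conjugated.
Cation: 5 × 2 + 0 = 10 π electrons → 4(2)+2, aromatic.
Anion: 5 × 2 + 2 = 12 π electrons → 4(3), antiaromatic.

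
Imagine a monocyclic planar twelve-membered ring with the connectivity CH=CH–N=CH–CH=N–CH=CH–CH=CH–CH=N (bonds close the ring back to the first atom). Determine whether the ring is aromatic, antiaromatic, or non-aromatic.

Check conjugation: the double-bond atoms are sp², each contributing one p electron; the doubly-bonded nitrogens are pyridine-type — their lone pairs lie in the ring plane, leaving one electron in the p orbital — every position has a p orbital, so the cyclic π system is continuous.
Counting π electrons: 6 × 2 = 12 from the 6 double-bond units.
12 = 4(3); a planar, fully conjugated 4n system is antiaromatic.

Antiaromatic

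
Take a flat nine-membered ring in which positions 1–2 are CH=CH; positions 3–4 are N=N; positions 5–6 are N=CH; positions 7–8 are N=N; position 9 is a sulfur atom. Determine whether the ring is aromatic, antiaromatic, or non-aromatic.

Every ring atom contributes a p orbital perpendicular to the ring (every atom in a ring double bond is sp² and brings one electron to the p orbital; the doubly-bonded nitrogens are pyridine-type — their lone pairs lie in the ring plane, leaving one electron in the p orbital; the sulfur donates one lone pair from its p orbital), so the π system is cyclic and fully conjugated.
π-electron count: 4 × 2 = 8 from the double-bond units + 2 from the S atom = 10.
Since 10 = 4·2 + 2, the ring meets the 4n+2 criterion.

Aromatic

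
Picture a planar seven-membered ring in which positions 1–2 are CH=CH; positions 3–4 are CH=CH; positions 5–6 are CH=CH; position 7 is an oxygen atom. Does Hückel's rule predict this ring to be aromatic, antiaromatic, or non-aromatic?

Check conjugation: each doubly-bonded ring atom is sp² with one p-orbital electron; the oxygen donates one lone pair from its p orbital — every position has a p orbital, so the cyclic π system is continuous.
Adding the contributions, 3 × 2 = 6 from the double-bond units + 2 from the O atom = 8.
8 is a 4n count (n = 2), so the planar conjugated ring is antiaromatic.

Antiaromatic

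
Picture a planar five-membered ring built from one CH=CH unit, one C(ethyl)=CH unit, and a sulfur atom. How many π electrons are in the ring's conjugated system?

Check conjugation: each doubly-bonded ring atom is sp² with one p-orbital electron; the sulfur donates one lone pair from its p orbital — every position has a p orbital, so the cyclic π system is continuous.
Tallying contributions gives 2 × 2 = 4 from the double-bond units + 2 from the S atom = 6.

6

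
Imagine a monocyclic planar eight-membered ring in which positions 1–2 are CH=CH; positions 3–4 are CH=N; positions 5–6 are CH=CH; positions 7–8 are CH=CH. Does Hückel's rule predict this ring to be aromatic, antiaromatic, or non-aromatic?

Antiaromatic

Every ring atom contributes a p orbital perpendicular to the ring (every atom in a ring double bond is sp² and brings one electron to the p orbital; each =N– nitrogen is pyridine-type (lone pair in the sp² plane, one electron in the p orbital)), so the π system is cyclic and fully conjugated.
Counting π electrons: 4 × 2 = 8 from the 4 double-bond units.
A 4n π count (8, n = 2) in a planar conjugated ring means antiaromatic.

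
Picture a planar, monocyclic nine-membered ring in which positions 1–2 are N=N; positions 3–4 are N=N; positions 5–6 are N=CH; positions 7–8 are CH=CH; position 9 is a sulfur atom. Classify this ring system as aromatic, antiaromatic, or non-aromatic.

Aromatic

All ring atoms are sp² and supply a p orbital to the ring (the double-bond atoms are sp², each contributing one p electron; each sp² =N– keeps its lone pair in-plane and puts one electron into the π system; the sulfur donates one lone pair from its p orbital); the conjugation is uninterrupted.
Counting π electrons: 4 × 2 = 8 from the double-bond units + 2 from the S atom = 10.
With 10 π electrons (n = 2), the Hückel 4n+2 condition holds.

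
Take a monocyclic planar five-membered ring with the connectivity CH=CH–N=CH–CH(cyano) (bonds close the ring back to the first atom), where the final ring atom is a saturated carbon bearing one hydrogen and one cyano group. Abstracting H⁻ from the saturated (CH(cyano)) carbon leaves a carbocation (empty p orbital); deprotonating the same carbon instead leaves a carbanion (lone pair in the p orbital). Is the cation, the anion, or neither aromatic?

In either ion the ring is fully conjugated: every atom, including the new sp² carbon, supplies a p orbital.
Cation: 2 × 2 + 0 = 4 π electrons → 4(1), antiaromatic.
Anion: 2 × 2 + 2 = 6 π electrons → 4(1)+2, aromatic.

The anion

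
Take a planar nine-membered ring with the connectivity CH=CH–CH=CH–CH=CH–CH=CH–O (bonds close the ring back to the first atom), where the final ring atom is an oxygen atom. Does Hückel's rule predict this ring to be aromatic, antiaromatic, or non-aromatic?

Aromatic

Check conjugation: every atom in a ring double bond is sp² and brings one electron to the p orbital; the oxygen donates one lone pair from its p orbital — every position has a p orbital, so the cyclic π system is continuous.
Adding the contributions, 4 × 2 = 8 from the double-bond units + 2 from the O atom = 10.
With 10 π electrons (n = 2), the Hückel 4n+2 condition holds.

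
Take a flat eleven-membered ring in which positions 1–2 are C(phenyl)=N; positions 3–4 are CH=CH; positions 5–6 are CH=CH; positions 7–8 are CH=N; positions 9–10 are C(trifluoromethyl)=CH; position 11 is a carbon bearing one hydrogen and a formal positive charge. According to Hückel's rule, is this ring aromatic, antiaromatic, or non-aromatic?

Aromatic

Check conjugation: the double-bond atoms are sp², each contributing one p electron; each =N– nitrogen is pyridine-type (lone pair in the sp² plane, one electron in the p orbital); the carbocation has an empty p orbital — every position has a p orbital, so the cyclic π system is continuous.
π-electron count: 5 × 2 = 10 from the double-bond units + 0 from the CH(+) atom = 10.
That gives a 4n+2 count (10, n = 2).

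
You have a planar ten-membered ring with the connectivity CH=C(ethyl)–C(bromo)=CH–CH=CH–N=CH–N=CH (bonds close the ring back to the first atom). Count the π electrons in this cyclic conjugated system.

All ring atoms are sp² and supply a p orbital to the ring (each doubly-bonded ring atom is sp² with one p-orbital electron; each sp² =N– keeps its lone pair in-plane and puts one electron into the π system); the conjugation is uninterrupted.
Tallying contributions gives 5 × 2 = 10 from the 5 double-bond units.

10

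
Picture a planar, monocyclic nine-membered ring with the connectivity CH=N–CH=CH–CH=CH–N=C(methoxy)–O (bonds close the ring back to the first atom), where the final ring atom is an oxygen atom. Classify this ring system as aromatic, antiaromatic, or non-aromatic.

Aromatic

All ring atoms are sp² and supply a p orbital to the ring (each doubly-bonded ring atom is sp² with one p-orbital electron; each sp² =N– keeps its lone pair in-plane and puts one electron into the π system; the oxygen donates one lone pair from its p orbital); the conjugation is uninterrupted.
Adding the contributions, 4 × 2 = 8 from the double-bond units + 2 from the O atom = 10.
Since 10 = 4·2 + 2, the ring meets the 4n+2 criterion.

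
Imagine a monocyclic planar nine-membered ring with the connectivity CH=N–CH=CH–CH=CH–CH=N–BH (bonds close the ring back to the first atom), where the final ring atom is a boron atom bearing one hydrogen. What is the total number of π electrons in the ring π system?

Check conjugation: the double-bond atoms are sp², each contributing one p electron; each sp² =N– keeps its lone pair in-plane and puts one electron into the π system; the boron has an empty p orbital — every position has a p orbital, so the cyclic π system is continuous.
π-electron count: 4 × 2 = 8 from the double-bond units + 0 from the BH atom = 8.

8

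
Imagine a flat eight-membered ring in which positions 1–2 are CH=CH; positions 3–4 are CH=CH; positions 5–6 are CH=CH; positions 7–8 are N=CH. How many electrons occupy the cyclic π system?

8

Every ring atom contributes a p orbital perpendicular to the ring (every atom in a ring double bond is sp² and brings one electron to the p orbital; each =N– nitrogen is pyridine-type (lone pair in the sp² plane, one electron in the p orbital)), so the π system is cyclic and fully conjugated.
Tallying contributions gives 4 × 2 = 8 from the 4 double-bond units.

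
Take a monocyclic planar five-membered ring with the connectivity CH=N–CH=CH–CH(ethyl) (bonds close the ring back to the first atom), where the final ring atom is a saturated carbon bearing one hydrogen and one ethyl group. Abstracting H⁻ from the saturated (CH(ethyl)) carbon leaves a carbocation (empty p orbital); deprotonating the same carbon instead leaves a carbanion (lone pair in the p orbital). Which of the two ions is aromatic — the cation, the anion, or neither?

In both ions every ring atom is sp² and contributes a p orbital, so both rings are fully conjugated.
Cation: 2 × 2 + 0 = 4 π electrons → 4(1), antiaromatic.
Anion: 2 × 2 + 2 = 6 π electrons → 4(1)+2, aromatic.

The anion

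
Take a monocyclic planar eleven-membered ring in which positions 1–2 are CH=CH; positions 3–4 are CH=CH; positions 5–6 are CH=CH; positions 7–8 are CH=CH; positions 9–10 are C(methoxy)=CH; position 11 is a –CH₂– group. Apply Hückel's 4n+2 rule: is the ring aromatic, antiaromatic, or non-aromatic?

The CH2 position has four σ bonds — the tetrahedral CH₂ carbon is sp³ and has no p orbital in the ring π system — so the cyclic conjugation is interrupted.
Hückel's rule only applies to fully conjugated rings, so this one is simply non-aromatic.

Non-aromatic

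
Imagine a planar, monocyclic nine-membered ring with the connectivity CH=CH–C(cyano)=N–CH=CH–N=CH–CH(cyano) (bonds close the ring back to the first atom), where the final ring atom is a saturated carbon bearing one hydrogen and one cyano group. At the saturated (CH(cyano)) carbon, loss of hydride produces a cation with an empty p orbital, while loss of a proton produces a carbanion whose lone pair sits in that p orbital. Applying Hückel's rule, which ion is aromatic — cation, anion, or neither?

In either ion the ring is fully conjugated: every atom, including the new sp² carbon, supplies a p orbital.
Cation: 4 × 2 + 0 = 8 π electrons → 4(2), antiaromatic.
Anion: 4 × 2 + 2 = 10 π electrons → 4(2)+2, aromatic.

The anion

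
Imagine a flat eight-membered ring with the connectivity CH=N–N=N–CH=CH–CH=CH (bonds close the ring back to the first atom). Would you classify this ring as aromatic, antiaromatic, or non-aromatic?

Every ring atom contributes a p orbital perpendicular to the ring (each doubly-bonded ring atom is sp² with one p-orbital electron; each sp² =N– keeps its lone pair in-plane and puts one electron into the π system), so the π system is cyclic and fully conjugated.
Tallying contributions gives 4 × 2 = 8 from the 4 double-bond units.
8 = 4(2); a planar, fully conjugated 4n system is antiaromatic.

Antiaromatic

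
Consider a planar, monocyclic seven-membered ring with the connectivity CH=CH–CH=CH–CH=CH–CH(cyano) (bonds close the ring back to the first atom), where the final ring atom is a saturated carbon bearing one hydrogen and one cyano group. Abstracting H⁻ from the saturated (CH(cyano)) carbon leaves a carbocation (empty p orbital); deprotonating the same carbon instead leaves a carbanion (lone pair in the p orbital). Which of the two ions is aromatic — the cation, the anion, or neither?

The cation

In either ion the ring is fully conjugated: every atom, including the new sp² carbon, supplies a p orbital.
Cation: 3 × 2 + 0 = 6 π electrons → 4(1)+2, aromatic.
Anion: 3 × 2 + 2 = 8 π electrons → 4(2), antiaromatic.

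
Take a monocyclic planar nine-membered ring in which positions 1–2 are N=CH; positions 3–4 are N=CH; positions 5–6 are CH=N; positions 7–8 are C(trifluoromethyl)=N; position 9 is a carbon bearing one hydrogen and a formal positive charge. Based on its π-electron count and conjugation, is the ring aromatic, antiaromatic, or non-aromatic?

Antiaromatic

All ring atoms are sp² and supply a p orbital to the ring (every atom in a ring double bond is sp² and brings one electron to the p orbital; the doubly-bonded nitrogens are pyridine-type — their lone pairs lie in the ring plane, leaving one electron in the p orbital; the carbocation has an empty p orbital); the conjugation is uninterrupted.
Adding the contributions, 4 × 2 = 8 from the double-bond units + 0 from the CH(+) atom = 8.
8 is a 4n count (n = 2), so the planar conjugated ring is antiaromatic.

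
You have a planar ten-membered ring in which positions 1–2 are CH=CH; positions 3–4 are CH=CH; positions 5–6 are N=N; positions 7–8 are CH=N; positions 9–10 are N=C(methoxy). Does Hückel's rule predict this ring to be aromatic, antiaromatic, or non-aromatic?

Every ring atom contributes a p orbital perpendicular to the ring (the double-bond atoms are sp², each contributing one p electron; each sp² =N– keeps its lone pair in-plane and puts one electron into the π system), so the π system is cyclic and fully conjugated.
Counting π electrons: 5 × 2 = 10 from the 5 double-bond units.
That gives a 4n+2 count (10, n = 2).

Aromatic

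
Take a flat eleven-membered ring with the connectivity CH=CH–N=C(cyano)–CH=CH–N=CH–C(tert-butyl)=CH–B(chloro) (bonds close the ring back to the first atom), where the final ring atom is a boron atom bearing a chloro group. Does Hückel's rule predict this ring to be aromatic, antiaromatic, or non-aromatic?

The p orbitals form a continuous loop: each doubly-bonded ring atom is sp² with one p-orbital electron; the doubly-bonded nitrogens are pyridine-type — their lone pairs lie in the ring plane, leaving one electron in the p orbital; the boron has an empty p orbital. The ring is fully conjugated.
Counting π electrons: 5 × 2 = 10 from the double-bond units + 0 from the B(chloro) atom = 10.
10 = 4(2) + 2, which satisfies Hückel's 4n+2 rule.

Aromatic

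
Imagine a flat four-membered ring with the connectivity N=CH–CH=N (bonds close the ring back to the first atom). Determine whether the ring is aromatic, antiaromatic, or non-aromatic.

Check conjugation: the double-bond atoms are sp², each contributing one p electron; the doubly-bonded nitrogens are pyridine-type — their lone pairs lie in the ring plane, leaving one electron in the p orbital — every position has a p orbital, so the cyclic π system is continuous.
Tallying contributions gives 2 × 2 = 4 from the 2 double-bond units.
A 4n π count (4, n = 1) in a planar conjugated ring means antiaromatic.

Antiaromatic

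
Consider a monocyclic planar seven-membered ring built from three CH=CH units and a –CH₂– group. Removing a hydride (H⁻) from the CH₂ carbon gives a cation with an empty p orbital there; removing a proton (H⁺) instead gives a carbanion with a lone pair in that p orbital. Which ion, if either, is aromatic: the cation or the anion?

The cation

In either ion the ring is fully conjugated: every atom, including the new sp² carbon, supplies a p orbital.
Cation: 3 × 2 + 0 = 6 π electrons → 4(1)+2, aromatic.
Anion: 3 × 2 + 2 = 8 π electrons → 4(2), antiaromatic.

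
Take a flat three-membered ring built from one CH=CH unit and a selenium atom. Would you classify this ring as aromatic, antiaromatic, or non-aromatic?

The p orbitals form a continuous loop: every atom in a ring double bond is sp² and brings one electron to the p orbital; the selenium donates one lone pair from its p orbital. The ring is fully conjugated.
Tallying contributions gives 1 × 2 = 2 from the double-bond unit + 2 from the Se atom = 4.
With 4 = 4·1 π electrons, Hückel's rule classifies the planar ring as antiaromatic.

Antiaromatic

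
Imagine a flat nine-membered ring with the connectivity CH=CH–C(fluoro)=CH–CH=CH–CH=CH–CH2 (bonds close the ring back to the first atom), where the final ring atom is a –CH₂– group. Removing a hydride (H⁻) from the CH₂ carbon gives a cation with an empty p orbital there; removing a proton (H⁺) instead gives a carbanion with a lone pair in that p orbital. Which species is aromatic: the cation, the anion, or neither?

In either ion the ring is fully conjugated: every atom, including the new sp² carbon, supplies a p orbital.
Cation: 4 × 2 + 0 = 8 π electrons → 4(2), antiaromatic.
Anion: 4 × 2 + 2 = 10 π electrons → 4(2)+2, aromatic.

The anion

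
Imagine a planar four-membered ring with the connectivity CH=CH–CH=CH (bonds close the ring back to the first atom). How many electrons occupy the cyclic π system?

The p orbitals form a continuous loop: every atom in a ring double bond is sp² and brings one electron to the p orbital. The ring is fully conjugated.
Adding the contributions, 2 × 2 = 4 from the 2 double-bond units.
(The species described is cyclobutadiene.)

4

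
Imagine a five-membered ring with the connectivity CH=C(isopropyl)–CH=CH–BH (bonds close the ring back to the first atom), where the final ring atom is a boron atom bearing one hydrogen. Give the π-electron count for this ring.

Every ring atom contributes a p orbital perpendicular to the ring (each doubly-bonded ring atom is sp² with one p-orbital electron; the boron has an empty p orbital), so the π system is cyclic and fully conjugated.
Adding the contributions, 2 × 2 = 4 from the double-bond units + 0 from the BH atom = 4.

4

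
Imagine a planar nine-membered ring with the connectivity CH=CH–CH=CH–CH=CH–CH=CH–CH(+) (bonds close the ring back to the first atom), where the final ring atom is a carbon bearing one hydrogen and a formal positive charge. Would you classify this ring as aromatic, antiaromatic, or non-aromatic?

Antiaromatic

The p orbitals form a continuous loop: every atom in a ring double bond is sp² and brings one electron to the p orbital; the carbocation has an empty p orbital. The ring is fully conjugated.
Adding the contributions, 4 × 2 = 8 from the double-bond units + 0 from the CH(+) atom = 8.
With 8 = 4·2 π electrons, Hückel's rule classifies the planar ring as antiaromatic.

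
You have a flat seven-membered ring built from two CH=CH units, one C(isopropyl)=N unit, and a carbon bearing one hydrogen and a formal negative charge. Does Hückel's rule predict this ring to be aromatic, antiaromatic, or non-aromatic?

Antiaromatic

All ring atoms are sp² and supply a p orbital to the ring (each doubly-bonded ring atom is sp² with one p-orbital electron; the doubly-bonded nitrogens are pyridine-type — their lone pairs lie in the ring plane, leaving one electron in the p orbital; the carbanion's lone pair occupies the p orbital); the conjugation is uninterrupted.
Adding the contributions, 3 × 2 = 6 from the double-bond units + 2 from the CH(-) atom = 8.
8 is a 4n count (n = 2), so the planar conjugated ring is antiaromatic.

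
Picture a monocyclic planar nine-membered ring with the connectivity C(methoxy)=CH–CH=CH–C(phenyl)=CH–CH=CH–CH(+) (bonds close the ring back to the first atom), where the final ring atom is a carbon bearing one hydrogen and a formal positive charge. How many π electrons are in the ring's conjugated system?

Check conjugation: each doubly-bonded ring atom is sp² with one p-orbital electron; the carbocation has an empty p orbital — every position has a p orbital, so the cyclic π system is continuous.
Tallying contributions gives 4 × 2 = 8 from the double-bond units + 0 from the CH(+) atom = 8.

8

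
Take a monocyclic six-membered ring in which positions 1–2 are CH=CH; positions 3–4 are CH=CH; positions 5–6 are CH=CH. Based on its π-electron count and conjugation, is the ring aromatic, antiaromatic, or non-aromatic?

All ring atoms are sp² and supply a p orbital to the ring (each doubly-bonded ring atom is sp² with one p-orbital electron); the conjugation is uninterrupted.
Adding the contributions, 3 × 2 = 6 from the 3 double-bond units.
Since 6 = 4·1 + 2, the ring meets the 4n+2 criterion.
(This ring is benzene.)

Aromatic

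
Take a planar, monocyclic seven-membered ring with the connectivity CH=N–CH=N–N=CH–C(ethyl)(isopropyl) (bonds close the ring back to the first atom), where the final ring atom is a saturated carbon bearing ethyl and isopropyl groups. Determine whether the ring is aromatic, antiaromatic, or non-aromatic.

Non-aromatic

The C(ethyl)(isopropyl) carbon is saturated: that saturated carbon is sp³ and has no p orbital in the ring π system. Conjugation is not continuous around the ring.
Without a continuous loop of overlapping p orbitals the Hückel electron count never comes into play.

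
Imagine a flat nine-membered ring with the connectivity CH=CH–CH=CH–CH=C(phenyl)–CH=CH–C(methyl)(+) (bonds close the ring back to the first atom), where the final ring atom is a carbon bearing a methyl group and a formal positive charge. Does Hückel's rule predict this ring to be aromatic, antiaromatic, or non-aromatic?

Check conjugation: the double-bond atoms are sp², each contributing one p electron; the carbocation has an empty p orbital — every position has a p orbital, so the cyclic π system is continuous.
Tallying contributions gives 4 × 2 = 8 from the double-bond units + 0 from the C(methyl)(+) atom = 8.
8 = 4(2); a planar, fully conjugated 4n system is antiaromatic.

Antiaromatic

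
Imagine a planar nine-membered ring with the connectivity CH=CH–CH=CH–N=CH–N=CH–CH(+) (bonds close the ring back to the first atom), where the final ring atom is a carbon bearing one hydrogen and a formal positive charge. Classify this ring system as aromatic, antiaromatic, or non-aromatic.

Antiaromatic

All ring atoms are sp² and supply a p orbital to the ring (the double-bond atoms are sp², each contributing one p electron; each =N– nitrogen is pyridine-type (lone pair in the sp² plane, one electron in the p orbital); the carbocation has an empty p orbital); the conjugation is uninterrupted.
Counting π electrons: 4 × 2 = 8 from the double-bond units + 0 from the CH(+) atom = 8.
8 = 4(2); a planar, fully conjugated 4n system is antiaromatic.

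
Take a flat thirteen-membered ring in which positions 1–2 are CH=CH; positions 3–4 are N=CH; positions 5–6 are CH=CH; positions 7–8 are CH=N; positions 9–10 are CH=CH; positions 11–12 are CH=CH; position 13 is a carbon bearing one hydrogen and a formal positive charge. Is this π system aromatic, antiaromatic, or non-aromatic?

All ring atoms are sp² and supply a p orbital to the ring (each doubly-bonded ring atom is sp² with one p-orbital electron; each sp² =N– keeps its lone pair in-plane and puts one electron into the π system; the carbocation has an empty p orbital); the conjugation is uninterrupted.
Adding the contributions, 6 × 2 = 12 from the double-bond units + 0 from the CH(+) atom = 12.
12 = 4(3); a planar, fully conjugated 4n system is antiaromatic.

Antiaromatic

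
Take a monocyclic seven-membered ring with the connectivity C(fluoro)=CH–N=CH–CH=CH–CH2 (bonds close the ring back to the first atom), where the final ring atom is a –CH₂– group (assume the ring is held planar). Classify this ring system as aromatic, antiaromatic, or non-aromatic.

Because the tetrahedral CH₂ carbon is sp³ and has no p orbital in the ring π system at the CH2 position, the π system cannot extend all the way around the ring.
Without a continuous loop of overlapping p orbitals the Hückel electron count never comes into play.

Non-aromatic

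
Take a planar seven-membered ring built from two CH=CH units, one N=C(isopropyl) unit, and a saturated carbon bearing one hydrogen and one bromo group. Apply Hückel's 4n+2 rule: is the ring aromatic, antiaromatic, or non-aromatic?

The CH(bromo) carbon is saturated: that saturated carbon is sp³ and has no p orbital in the ring π system. Conjugation is not continuous around the ring.
Without a continuous loop of overlapping p orbitals the Hückel electron count never comes into play.

Non-aromatic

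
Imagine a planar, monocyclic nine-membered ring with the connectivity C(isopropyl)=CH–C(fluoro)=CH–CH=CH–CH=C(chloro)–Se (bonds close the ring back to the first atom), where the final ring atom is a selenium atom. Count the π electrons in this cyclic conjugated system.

10

The p orbitals form a continuous loop: the double-bond atoms are sp², each contributing one p electron; the selenium donates one lone pair from its p orbital. The ring is fully conjugated.
Tallying contributions gives 4 × 2 = 8 from the double-bond units + 2 from the Se atom = 10.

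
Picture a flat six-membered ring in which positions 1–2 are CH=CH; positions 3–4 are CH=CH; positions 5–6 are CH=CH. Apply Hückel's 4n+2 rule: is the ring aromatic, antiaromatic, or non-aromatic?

Aromatic

All ring atoms are sp² and supply a p orbital to the ring (each doubly-bonded ring atom is sp² with one p-orbital electron); the conjugation is uninterrupted.
Tallying contributions gives 3 × 2 = 6 from the 3 double-bond units.
That gives a 4n+2 count (6, n = 1).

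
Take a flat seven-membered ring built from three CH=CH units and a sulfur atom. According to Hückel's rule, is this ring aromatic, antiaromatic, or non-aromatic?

Antiaromatic

The p orbitals form a continuous loop: every atom in a ring double bond is sp² and brings one electron to the p orbital; the sulfur donates one lone pair from its p orbital. The ring is fully conjugated.
Counting π electrons: 3 × 2 = 6 from the double-bond units + 2 from the S atom = 8.
8 = 4(2); a planar, fully conjugated 4n system is antiaromatic.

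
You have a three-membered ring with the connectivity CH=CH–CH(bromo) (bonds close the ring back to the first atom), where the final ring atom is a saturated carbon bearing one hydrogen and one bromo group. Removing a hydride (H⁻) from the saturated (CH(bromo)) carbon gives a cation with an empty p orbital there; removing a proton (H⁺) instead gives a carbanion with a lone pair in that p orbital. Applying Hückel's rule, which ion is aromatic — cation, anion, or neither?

Both ions have a continuous loop of p orbitals — each ring atom is sp².
Cation: 1 × 2 + 0 = 2 π electrons → 4(0)+2, aromatic.
Anion: 1 × 2 + 2 = 4 π electrons → 4(1), antiaromatic.

The cation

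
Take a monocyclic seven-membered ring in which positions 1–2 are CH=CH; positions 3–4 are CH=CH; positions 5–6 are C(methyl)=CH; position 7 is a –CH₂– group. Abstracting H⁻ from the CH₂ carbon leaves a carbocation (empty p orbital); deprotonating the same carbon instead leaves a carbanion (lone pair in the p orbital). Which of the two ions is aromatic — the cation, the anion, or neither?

The cation

Once that carbon is sp², every ring atom has a p orbital and both ions are fully conjugated.
Cation: 3 × 2 + 0 = 6 π electrons → 4(1)+2, aromatic.
Anion: 3 × 2 + 2 = 8 π electrons → 4(2), antiaromatic.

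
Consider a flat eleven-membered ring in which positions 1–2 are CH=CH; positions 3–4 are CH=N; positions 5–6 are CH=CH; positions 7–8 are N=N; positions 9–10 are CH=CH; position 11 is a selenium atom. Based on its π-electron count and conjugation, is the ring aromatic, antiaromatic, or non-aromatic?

Antiaromatic

All ring atoms are sp² and supply a p orbital to the ring (every atom in a ring double bond is sp² and brings one electron to the p orbital; each =N– nitrogen is pyridine-type (lone pair in the sp² plane, one electron in the p orbital); the selenium donates one lone pair from its p orbital); the conjugation is uninterrupted.
π-electron count: 5 × 2 = 10 from the double-bond units + 2 from the Se atom = 12.
A 4n π count (12, n = 3) in a planar conjugated ring means antiaromatic.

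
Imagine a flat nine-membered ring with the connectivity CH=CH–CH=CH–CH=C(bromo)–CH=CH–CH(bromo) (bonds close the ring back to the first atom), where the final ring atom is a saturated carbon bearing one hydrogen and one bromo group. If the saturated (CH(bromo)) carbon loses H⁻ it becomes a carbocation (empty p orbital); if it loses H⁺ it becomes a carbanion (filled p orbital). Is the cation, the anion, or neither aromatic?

The anion

Both ions have a continuous loop of p orbitals — each ring atom is sp².
Cation: 4 × 2 + 0 = 8 π electrons → 4(2), antiaromatic.
Anion: 4 × 2 + 2 = 10 π electrons → 4(2)+2, aromatic.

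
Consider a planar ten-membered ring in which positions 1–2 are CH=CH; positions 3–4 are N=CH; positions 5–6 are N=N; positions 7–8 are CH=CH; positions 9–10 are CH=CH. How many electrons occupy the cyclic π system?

The p orbitals form a continuous loop: each doubly-bonded ring atom is sp² with one p-orbital electron; each =N– nitrogen is pyridine-type (lone pair in the sp² plane, one electron in the p orbital). The ring is fully conjugated.
π-electron count: 5 × 2 = 10 from the 5 double-bond units.

10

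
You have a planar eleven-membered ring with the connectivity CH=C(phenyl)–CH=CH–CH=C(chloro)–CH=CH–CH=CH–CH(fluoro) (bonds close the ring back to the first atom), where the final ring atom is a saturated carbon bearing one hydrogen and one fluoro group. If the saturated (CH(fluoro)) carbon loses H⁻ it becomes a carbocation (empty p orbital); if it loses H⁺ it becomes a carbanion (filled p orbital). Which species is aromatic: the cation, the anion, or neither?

In both ions every ring atom is sp² and contributes a p orbital, so both rings are fully conjugated.
Cation: 5 × 2 + 0 = 10 π electrons → 4(2)+2, aromatic.
Anion: 5 × 2 + 2 = 12 π electrons → 4(3), antiaromatic.

The cation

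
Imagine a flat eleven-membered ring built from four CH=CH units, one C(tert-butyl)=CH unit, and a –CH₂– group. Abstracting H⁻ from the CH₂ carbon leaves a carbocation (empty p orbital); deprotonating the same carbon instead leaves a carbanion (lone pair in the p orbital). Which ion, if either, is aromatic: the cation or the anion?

Once that carbon is sp², every ring atom has a p orbital and both ions are fully conjugated.
Cation: 5 × 2 + 0 = 10 π electrons → 4(2)+2, aromatic.
Anion: 5 × 2 + 2 = 12 π electrons → 4(3), antiaromatic.

The cation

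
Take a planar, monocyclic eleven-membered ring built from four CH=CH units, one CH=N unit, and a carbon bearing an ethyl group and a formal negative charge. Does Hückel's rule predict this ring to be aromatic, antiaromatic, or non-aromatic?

Check conjugation: the double-bond atoms are sp², each contributing one p electron; each =N– nitrogen is pyridine-type (lone pair in the sp² plane, one electron in the p orbital); the carbanion's lone pair occupies the p orbital — every position has a p orbital, so the cyclic π system is continuous.
π-electron count: 5 × 2 = 10 from the double-bond units + 2 from the C(ethyl)(-) atom = 12.
With 12 = 4·3 π electrons, Hückel's rule classifies the planar ring as antiaromatic.

Antiaromatic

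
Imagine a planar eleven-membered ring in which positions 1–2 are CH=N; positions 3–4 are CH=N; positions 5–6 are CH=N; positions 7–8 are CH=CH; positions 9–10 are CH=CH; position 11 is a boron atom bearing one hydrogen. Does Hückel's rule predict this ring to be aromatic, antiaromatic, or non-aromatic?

The p orbitals form a continuous loop: the double-bond atoms are sp², each contributing one p electron; the doubly-bonded nitrogens are pyridine-type — their lone pairs lie in the ring plane, leaving one electron in the p orbital; the boron has an empty p orbital. The ring is fully conjugated.
Adding the contributions, 5 × 2 = 10 from the double-bond units + 0 from the BH atom = 10.
That gives a 4n+2 count (10, n = 2).

Aromatic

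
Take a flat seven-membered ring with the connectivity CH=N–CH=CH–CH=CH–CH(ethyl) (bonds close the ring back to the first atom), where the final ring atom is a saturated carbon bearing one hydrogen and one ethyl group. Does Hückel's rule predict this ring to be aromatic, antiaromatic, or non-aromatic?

Non-aromatic

Because that saturated carbon is sp³ and has no p orbital in the ring π system at the CH(ethyl) position, the π system cannot extend all the way around the ring.
Without a continuous loop of overlapping p orbitals the Hückel electron count never comes into play.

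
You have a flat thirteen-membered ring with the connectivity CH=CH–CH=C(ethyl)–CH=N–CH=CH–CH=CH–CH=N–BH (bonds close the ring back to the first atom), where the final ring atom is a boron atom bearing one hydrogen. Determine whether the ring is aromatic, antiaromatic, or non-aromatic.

Every ring atom contributes a p orbital perpendicular to the ring (every atom in a ring double bond is sp² and brings one electron to the p orbital; each sp² =N– keeps its lone pair in-plane and puts one electron into the π system; the boron has an empty p orbital), so the π system is cyclic and fully conjugated.
Tallying contributions gives 6 × 2 = 12 from the double-bond units + 0 from the BH atom = 12.
12 = 4(3); a planar, fully conjugated 4n system is antiaromatic.

Antiaromatic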